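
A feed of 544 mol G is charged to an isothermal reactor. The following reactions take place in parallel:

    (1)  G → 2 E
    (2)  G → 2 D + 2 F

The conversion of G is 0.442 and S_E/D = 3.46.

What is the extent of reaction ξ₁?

Conversion of G: G consumed = 0.442 × 544 = 240.4 mol = 1ξ₁ + 1ξ₂.
Selectivity: 2ξ₁ / (2ξ₂) = 3.46 → ξ₁ = 3.46 ξ₂.
Substitute: (1·3.46 + 1) ξ₂ = 240.4 → ξ₂ = 53.91 mol, ξ₁ = 186.5 mol.
Outlet amounts (n = n₀ + Σ ν·ξ):
  G: 544 − 1(186.5) − 1(53.91) = 303.6
  E: 0 + 2(186.5) = 373.1
  D: 0 + 2(53.91) = 107.8
  F: 0 + 2(53.91) = 107.8

ξ₁ = 187 mol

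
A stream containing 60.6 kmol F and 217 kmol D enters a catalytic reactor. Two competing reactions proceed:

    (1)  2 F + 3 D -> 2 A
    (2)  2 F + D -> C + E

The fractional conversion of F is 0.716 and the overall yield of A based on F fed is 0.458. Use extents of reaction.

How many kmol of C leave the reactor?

Yield of A: 2ξ₁ / 60.6 = 0.458 → ξ₁ = 13.88 kmol.
Conversion of F: 2ξ₁ + 2ξ₂ = 0.716 × 60.6 = 43.39 → ξ₂ = 7.817 kmol.
Outlet amounts (n = n₀ + Σ ν·ξ):
  F: 60.6 − 2(13.88) − 2(7.817) = 17.21
  D: 217 − 3(13.88) − 1(7.817) = 167.6
  A: 0 + 2(13.88) = 27.75
  C: 0 + 1(7.817) = 7.817
  E: 0 + 1(7.817) = 7.817

7.82 kmol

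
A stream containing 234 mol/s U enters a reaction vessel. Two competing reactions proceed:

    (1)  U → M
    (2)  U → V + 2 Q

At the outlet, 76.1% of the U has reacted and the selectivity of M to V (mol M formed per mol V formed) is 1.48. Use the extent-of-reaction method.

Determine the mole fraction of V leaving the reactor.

0.19

Conversion of U: U consumed = 0.761 × 234 = 178.1 mol/s = 1ξ₁ + 1ξ₂.
Selectivity: 1ξ₁ / (1ξ₂) = 1.48 → ξ₁ = 1.48 ξ₂.
Substitute: (1·1.48 + 1) ξ₂ = 178.1 → ξ₂ = 71.8 mol/s, ξ₁ = 106.3 mol/s.
Outlet amounts (n = n₀ + Σ ν·ξ):
  U: 234 − 1(106.3) − 1(71.8) = 55.93
  M: 0 + 1(106.3) = 106.3
  V: 0 + 1(71.8) = 71.8
  Q: 0 + 2(71.8) = 143.6
Total out = 377.6 mol/s; y_V = 71.8 / 377.6 = 0.1902.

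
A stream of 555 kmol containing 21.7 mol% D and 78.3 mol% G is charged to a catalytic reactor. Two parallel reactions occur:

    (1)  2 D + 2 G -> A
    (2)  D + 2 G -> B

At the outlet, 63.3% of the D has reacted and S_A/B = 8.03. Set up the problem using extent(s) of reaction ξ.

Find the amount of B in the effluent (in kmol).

4.47 kmol

Conversion of D: D consumed = 0.633 × 120.4 = 76.24 kmol = 2ξ₁ + 1ξ₂.
Selectivity: 1ξ₁ / (1ξ₂) = 8.03 → ξ₁ = 8.03 ξ₂.
Substitute: (2·8.03 + 1) ξ₂ = 76.24 → ξ₂ = 4.469 kmol, ξ₁ = 35.88 kmol.
Outlet amounts (n = n₀ + Σ ν·ξ):
  D: 120.4 − 2(35.88) − 1(4.469) = 44.2
  G: 434.6 − 2(35.88) − 2(4.469) = 353.9
  A: 0 + 1(35.88) = 35.88
  B: 0 + 1(4.469) = 4.469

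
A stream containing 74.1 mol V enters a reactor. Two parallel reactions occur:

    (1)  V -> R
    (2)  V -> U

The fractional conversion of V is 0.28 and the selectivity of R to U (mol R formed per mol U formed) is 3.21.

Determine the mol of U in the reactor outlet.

4.93 mol

Conversion of V: V consumed = 0.28 × 74.1 = 20.75 mol = 1ξ₁ + 1ξ₂.
Selectivity: 1ξ₁ / (1ξ₂) = 3.21 → ξ₁ = 3.21 ξ₂.
Substitute: (1·3.21 + 1) ξ₂ = 20.75 → ξ₂ = 4.928 mol, ξ₁ = 15.82 mol.
Outlet amounts (n = n₀ + Σ ν·ξ):
  V: 74.1 − 1(15.82) − 1(4.928) = 53.35
  R: 0 + 1(15.82) = 15.82
  U: 0 + 1(4.928) = 4.928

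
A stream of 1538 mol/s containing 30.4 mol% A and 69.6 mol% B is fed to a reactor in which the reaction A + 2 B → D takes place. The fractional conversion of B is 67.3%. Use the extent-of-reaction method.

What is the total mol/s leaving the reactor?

818 mol/s

B reacted = 0.673 × 1070 = 720.4 mol/s; ν_B = −2, so ξ = 720.4/2 = 360.2 mol/s.
Outlet amounts (n = n₀ + ν ξ):
  A: 467.6 − 1(360.2) = 107.3
  B: 1070 − 2(360.2) = 350
  D: 0 + 1(360.2) = 360.2
Total out = 107.3 + 350 + 360.2 = 817.6 mol/s.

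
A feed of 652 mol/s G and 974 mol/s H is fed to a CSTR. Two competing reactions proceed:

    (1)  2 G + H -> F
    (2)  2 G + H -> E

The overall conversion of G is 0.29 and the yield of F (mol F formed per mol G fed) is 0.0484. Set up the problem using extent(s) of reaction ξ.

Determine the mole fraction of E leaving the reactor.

Yield of F: 1ξ₁ / 652 = 0.0484 → ξ₁ = 31.56 mol/s.
Conversion of G: 2ξ₁ + 2ξ₂ = 0.29 × 652 = 189.1 → ξ₂ = 62.98 mol/s.
Outlet amounts (n = n₀ + Σ ν·ξ):
  G: 652 − 2(31.56) − 2(62.98) = 462.9
  H: 974 − 1(31.56) − 1(62.98) = 879.5
  F: 0 + 1(31.56) = 31.56
  E: 0 + 1(62.98) = 62.98
Total out = 1437 mol/s; y_E = 62.98 / 1437 = 0.04383.

0.0438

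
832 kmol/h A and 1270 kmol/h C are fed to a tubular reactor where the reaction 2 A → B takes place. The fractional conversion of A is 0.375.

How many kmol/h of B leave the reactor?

156 kmol/h

A reacted = 0.375 × 832 = 312 kmol/h; ν_A = −2, so ξ = 312/2 = 156 kmol/h.
Outlet amounts (n = n₀ + ν ξ):
  A: 832 − 2(156) = 520
  B: 0 + 1(156) = 156
  C: 1270 (inert)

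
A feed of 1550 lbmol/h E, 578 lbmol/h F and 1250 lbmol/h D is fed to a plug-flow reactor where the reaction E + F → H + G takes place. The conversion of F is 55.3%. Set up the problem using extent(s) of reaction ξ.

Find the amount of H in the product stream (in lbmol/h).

F reacted = 0.553 × 578 = 319.6 lbmol/h; ν_F = −1, so ξ = 319.6/1 = 319.6 lbmol/h.
Outlet amounts (n = n₀ + ν ξ):
  E: 1550 − 1(319.6) = 1230
  F: 578 − 1(319.6) = 258.4
  H: 0 + 1(319.6) = 319.6
  G: 0 + 1(319.6) = 319.6
  D: 1250 (inert)

320 lbmol/h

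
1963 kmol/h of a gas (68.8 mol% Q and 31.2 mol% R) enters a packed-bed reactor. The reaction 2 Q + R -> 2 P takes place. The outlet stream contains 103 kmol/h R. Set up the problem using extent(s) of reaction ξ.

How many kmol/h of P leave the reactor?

1020 kmol/h

For R: n = n₀ − 1ξ → 103 = 612.5 − 1ξ, giving ξ = 509.5 kmol/h.
Outlet amounts (n = n₀ + ν ξ):
  Q: 1351 − 2(509.5) = 331.6
  R: 612.5 − 1(509.5) = 103
  P: 0 + 2(509.5) = 1019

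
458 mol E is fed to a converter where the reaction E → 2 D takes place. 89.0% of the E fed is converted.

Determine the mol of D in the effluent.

E reacted = 0.89 × 458 = 407.6 mol; ν_E = −1, so ξ = 407.6/1 = 407.6 mol.
Outlet amounts (n = n₀ + ν ξ):
  E: 458 − 1(407.6) = 50.38
  D: 0 + 2(407.6) = 815.2

815 mol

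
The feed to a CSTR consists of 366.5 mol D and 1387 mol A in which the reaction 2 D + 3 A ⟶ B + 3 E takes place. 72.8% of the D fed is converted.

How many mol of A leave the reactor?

987 mol

D reacted = 0.728 × 366.5 = 266.8 mol; ν_D = −2, so ξ = 266.8/2 = 133.4 mol.
Outlet amounts (n = n₀ + ν ξ):
  D: 366.5 − 2(133.4) = 99.69
  A: 1387 − 3(133.4) = 986.8
  B: 0 + 1(133.4) = 133.4
  E: 0 + 3(133.4) = 400.2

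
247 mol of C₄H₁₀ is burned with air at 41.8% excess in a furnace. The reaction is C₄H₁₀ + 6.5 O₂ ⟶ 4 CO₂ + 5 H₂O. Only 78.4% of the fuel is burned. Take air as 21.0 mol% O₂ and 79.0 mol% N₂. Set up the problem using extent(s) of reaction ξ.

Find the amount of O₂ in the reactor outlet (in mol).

1020 mol

Stoichiometric O₂ = 6.5 × 247 = 1606 mol; O₂ fed = 1606 × 1.418 = 2277 mol.
N₂ fed = 2277 × 79/21 = 8564 mol.
Fuel reacted = 0.784 × 247 → ξ = 193.6 mol.
Outlet (n = n₀ + ν ξ):
  C₄H₁₀: 247 − 1(193.6) = 53.35
  O₂: 2277 − 6.5(193.6) = 1018
  N₂: 8564 (inert)
  CO₂: 0 + 4(193.6) = 774.6
  H₂O: 0 + 5(193.6) = 968.2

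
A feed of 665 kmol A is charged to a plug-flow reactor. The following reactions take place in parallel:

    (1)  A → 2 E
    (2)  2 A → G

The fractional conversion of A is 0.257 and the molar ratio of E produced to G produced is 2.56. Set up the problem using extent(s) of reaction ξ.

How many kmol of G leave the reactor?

52.1 kmol

Conversion of A: A consumed = 0.257 × 665 = 170.9 kmol = 1ξ₁ + 2ξ₂.
Selectivity: 2ξ₁ / (1ξ₂) = 2.56 → ξ₁ = 1.28 ξ₂.
Substitute: (1·1.28 + 2) ξ₂ = 170.9 → ξ₂ = 52.11 kmol, ξ₁ = 66.69 kmol.
Outlet amounts (n = n₀ + Σ ν·ξ):
  A: 665 − 1(66.69) − 2(52.11) = 494.1
  E: 0 + 2(66.69) = 133.4
  G: 0 + 1(52.11) = 52.11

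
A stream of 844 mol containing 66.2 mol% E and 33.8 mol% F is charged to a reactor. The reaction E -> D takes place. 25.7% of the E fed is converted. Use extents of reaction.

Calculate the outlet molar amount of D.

144 mol

E reacted = 0.257 × 558.7 = 143.6 mol; ν_E = −1, so ξ = 143.6/1 = 143.6 mol.
Outlet amounts (n = n₀ + ν ξ):
  E: 558.7 − 1(143.6) = 415.1
  D: 0 + 1(143.6) = 143.6
  F: 285.3 (inert)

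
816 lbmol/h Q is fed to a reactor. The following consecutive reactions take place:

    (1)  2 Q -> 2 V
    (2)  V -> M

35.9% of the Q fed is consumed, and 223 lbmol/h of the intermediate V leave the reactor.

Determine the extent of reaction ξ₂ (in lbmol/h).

ξ₂ = 69.9 lbmol/h

Conversion of Q: Q consumed = 2ξ₁ = 0.359 × 816 → ξ₁ = 146.5 lbmol/h.
V balance: n_V = 0 + 2ξ₁ − 1ξ₂ = 223 → ξ₂ = (2·146.5 − 223)/1 = 69.94 lbmol/h.
Outlet amounts (n = n₀ + Σ ν·ξ):
  Q: 816 − 2(146.5) = 523.1
  V: 0 + 2(146.5) − 1(69.94) = 223
  M: 0 + 1(69.94) = 69.94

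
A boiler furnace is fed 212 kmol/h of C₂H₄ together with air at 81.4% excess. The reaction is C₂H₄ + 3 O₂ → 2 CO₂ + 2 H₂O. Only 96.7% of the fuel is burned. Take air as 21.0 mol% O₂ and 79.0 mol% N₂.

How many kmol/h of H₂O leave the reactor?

Stoichiometric O₂ = 3 × 212 = 636 kmol/h; O₂ fed = 636 × 1.814 = 1154 kmol/h.
N₂ fed = 1154 × 79/21 = 4340 kmol/h.
Fuel reacted = 0.967 × 212 → ξ = 205 kmol/h.
Outlet (n = n₀ + ν ξ):
  C₂H₄: 212 − 1(205) = 6.996
  O₂: 1154 − 3(205) = 538.7
  N₂: 4340 (inert)
  CO₂: 0 + 2(205) = 410
  H₂O: 0 + 2(205) = 410

410 kmol/h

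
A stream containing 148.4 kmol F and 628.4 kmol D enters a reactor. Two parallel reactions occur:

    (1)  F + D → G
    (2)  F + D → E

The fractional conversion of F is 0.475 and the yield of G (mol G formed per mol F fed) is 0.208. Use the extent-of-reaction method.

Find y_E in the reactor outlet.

Yield of G: 1ξ₁ / 148.4 = 0.208 → ξ₁ = 30.87 kmol.
Conversion of F: 1ξ₁ + 1ξ₂ = 0.475 × 148.4 = 70.49 → ξ₂ = 39.62 kmol.
Outlet amounts (n = n₀ + Σ ν·ξ):
  F: 148.4 − 1(30.87) − 1(39.62) = 77.91
  D: 628.4 − 1(30.87) − 1(39.62) = 557.9
  G: 0 + 1(30.87) = 30.87
  E: 0 + 1(39.62) = 39.62
Total out = 706.3 kmol; y_E = 39.62 / 706.3 = 0.0561.

0.0561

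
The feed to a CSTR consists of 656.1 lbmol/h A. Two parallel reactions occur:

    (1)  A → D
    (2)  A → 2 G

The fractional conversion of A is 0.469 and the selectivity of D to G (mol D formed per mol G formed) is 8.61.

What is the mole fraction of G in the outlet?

Conversion of A: A consumed = 0.469 × 656.1 = 307.7 lbmol/h = 1ξ₁ + 1ξ₂.
Selectivity: 1ξ₁ / (2ξ₂) = 8.61 → ξ₁ = 17.22 ξ₂.
Substitute: (1·17.22 + 1) ξ₂ = 307.7 → ξ₂ = 16.89 lbmol/h, ξ₁ = 290.8 lbmol/h.
Outlet amounts (n = n₀ + Σ ν·ξ):
  A: 656.1 − 1(290.8) − 1(16.89) = 348.4
  D: 0 + 1(290.8) = 290.8
  G: 0 + 2(16.89) = 33.78
Total out = 673 lbmol/h; y_G = 33.78 / 673 = 0.05019.

0.0502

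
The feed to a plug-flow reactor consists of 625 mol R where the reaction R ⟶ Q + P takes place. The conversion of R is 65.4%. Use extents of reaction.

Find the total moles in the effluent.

1030 mol

R reacted = 0.654 × 625 = 408.8 mol; ν_R = −1, so ξ = 408.8/1 = 408.8 mol.
Outlet amounts (n = n₀ + ν ξ):
  R: 625 − 1(408.8) = 216.2
  Q: 0 + 1(408.8) = 408.8
  P: 0 + 1(408.8) = 408.8
Total out = 216.2 + 408.8 + 408.8 = 1034 mol.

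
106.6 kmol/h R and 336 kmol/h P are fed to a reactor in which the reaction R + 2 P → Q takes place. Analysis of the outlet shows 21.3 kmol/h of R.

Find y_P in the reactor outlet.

For R: n = n₀ − 1ξ → 21.3 = 106.6 − 1ξ, giving ξ = 85.3 kmol/h.
Outlet amounts (n = n₀ + ν ξ):
  R: 106.6 − 1(85.3) = 21.3
  P: 336 − 2(85.3) = 165.4
  Q: 0 + 1(85.3) = 85.3
Total out = 272 kmol/h; y_P = 165.4 / 272 = 0.6081.

0.608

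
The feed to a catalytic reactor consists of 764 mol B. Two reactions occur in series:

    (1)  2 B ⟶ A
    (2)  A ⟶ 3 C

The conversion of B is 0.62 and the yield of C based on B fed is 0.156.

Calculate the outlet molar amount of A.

Conversion of B: B consumed = 2ξ₁ = 0.62 × 764 → ξ₁ = 236.8 mol.
Yield of C: 3ξ₂ / 764 = 0.156 → ξ₂ = 39.73 mol.
Outlet amounts (n = n₀ + Σ ν·ξ):
  B: 764 − 2(236.8) = 290.3
  A: 0 + 1(236.8) − 1(39.73) = 197.1
  C: 0 + 3(39.73) = 119.2

197 mol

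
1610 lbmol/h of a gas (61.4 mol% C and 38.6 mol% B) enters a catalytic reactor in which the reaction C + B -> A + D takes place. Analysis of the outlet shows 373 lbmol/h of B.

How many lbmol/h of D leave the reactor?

For B: n = n₀ − 1ξ → 373 = 621.5 − 1ξ, giving ξ = 248.5 lbmol/h.
Outlet amounts (n = n₀ + ν ξ):
  C: 988.5 − 1(248.5) = 740.1
  B: 621.5 − 1(248.5) = 373
  A: 0 + 1(248.5) = 248.5
  D: 0 + 1(248.5) = 248.5

248 lbmol/h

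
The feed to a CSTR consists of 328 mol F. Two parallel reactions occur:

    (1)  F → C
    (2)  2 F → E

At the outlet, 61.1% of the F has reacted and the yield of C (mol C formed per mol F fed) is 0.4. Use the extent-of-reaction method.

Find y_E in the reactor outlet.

Yield of C: 1ξ₁ / 328 = 0.4 → ξ₁ = 131.2 mol.
Conversion of F: 1ξ₁ + 2ξ₂ = 0.611 × 328 = 200.4 → ξ₂ = 34.6 mol.
Outlet amounts (n = n₀ + Σ ν·ξ):
  F: 328 − 1(131.2) − 2(34.6) = 127.6
  C: 0 + 1(131.2) = 131.2
  E: 0 + 1(34.6) = 34.6
Total out = 293.4 mol; y_E = 34.6 / 293.4 = 0.1179.

0.118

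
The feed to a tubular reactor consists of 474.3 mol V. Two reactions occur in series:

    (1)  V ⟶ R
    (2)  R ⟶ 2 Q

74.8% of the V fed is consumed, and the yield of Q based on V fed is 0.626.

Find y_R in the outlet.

Conversion of V: V consumed = 1ξ₁ = 0.748 × 474.3 → ξ₁ = 354.8 mol.
Yield of Q: 2ξ₂ / 474.3 = 0.626 → ξ₂ = 148.5 mol.
Outlet amounts (n = n₀ + Σ ν·ξ):
  V: 474.3 − 1(354.8) = 119.5
  R: 0 + 1(354.8) − 1(148.5) = 206.3
  Q: 0 + 2(148.5) = 296.9
Total out = 622.8 mol; y_R = 206.3 / 622.8 = 0.3313.

0.331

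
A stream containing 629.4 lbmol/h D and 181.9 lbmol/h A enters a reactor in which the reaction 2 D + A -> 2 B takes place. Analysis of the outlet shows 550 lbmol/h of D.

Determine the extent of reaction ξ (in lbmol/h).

For D: n = n₀ − 2ξ → 550 = 629.4 − 2ξ, giving ξ = 39.7 lbmol/h.
Outlet amounts (n = n₀ + ν ξ):
  D: 629.4 − 2(39.7) = 550
  A: 181.9 − 1(39.7) = 142.2
  B: 0 + 2(39.7) = 79.4

ξ = 39.7 lbmol/h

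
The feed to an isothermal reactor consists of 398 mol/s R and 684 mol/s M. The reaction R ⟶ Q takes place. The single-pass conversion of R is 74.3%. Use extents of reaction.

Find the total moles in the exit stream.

R reacted = 0.743 × 398 = 295.7 mol/s; ν_R = −1, so ξ = 295.7/1 = 295.7 mol/s.
Outlet amounts (n = n₀ + ν ξ):
  R: 398 − 1(295.7) = 102.3
  Q: 0 + 1(295.7) = 295.7
  M: 684 (inert)
Total out = 102.3 + 295.7 + 684 = 1082 mol/s.

1080 mol/s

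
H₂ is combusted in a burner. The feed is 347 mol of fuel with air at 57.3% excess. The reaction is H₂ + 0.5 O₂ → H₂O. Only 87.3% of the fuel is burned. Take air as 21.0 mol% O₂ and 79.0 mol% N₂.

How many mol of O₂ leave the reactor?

Stoichiometric O₂ = 0.5 × 347 = 173.5 mol; O₂ fed = 173.5 × 1.573 = 272.9 mol.
N₂ fed = 272.9 × 79/21 = 1027 mol.
Fuel reacted = 0.873 × 347 → ξ = 302.9 mol.
Outlet (n = n₀ + ν ξ):
  H₂: 347 − 1(302.9) = 44.07
  O₂: 272.9 − 0.5(302.9) = 121.5
  N₂: 1027 (inert)
  H₂O: 0 + 1(302.9) = 302.9

121 mol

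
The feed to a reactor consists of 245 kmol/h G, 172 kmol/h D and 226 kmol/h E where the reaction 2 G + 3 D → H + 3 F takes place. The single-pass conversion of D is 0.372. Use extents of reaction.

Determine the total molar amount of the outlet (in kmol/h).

622 kmol/h

D reacted = 0.372 × 172 = 63.98 kmol/h; ν_D = −3, so ξ = 63.98/3 = 21.33 kmol/h.
Outlet amounts (n = n₀ + ν ξ):
  G: 245 − 2(21.33) = 202.3
  D: 172 − 3(21.33) = 108
  H: 0 + 1(21.33) = 21.33
  F: 0 + 3(21.33) = 63.98
  E: 226 (inert)
Total out = 202.3 + 108 + 21.33 + 63.98 + 226 = 621.7 kmol/h.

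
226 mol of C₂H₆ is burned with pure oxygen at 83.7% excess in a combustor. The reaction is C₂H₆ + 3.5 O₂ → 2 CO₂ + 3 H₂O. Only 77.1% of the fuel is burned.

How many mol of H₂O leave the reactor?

Stoichiometric O₂ = 3.5 × 226 = 791 mol; O₂ fed = 791 × 1.837 = 1453 mol.
Fuel reacted = 0.771 × 226 → ξ = 174.2 mol.
Outlet (n = n₀ + ν ξ):
  C₂H₆: 226 − 1(174.2) = 51.75
  O₂: 1453 − 3.5(174.2) = 843.2
  CO₂: 0 + 2(174.2) = 348.5
  H₂O: 0 + 3(174.2) = 522.7

523 mol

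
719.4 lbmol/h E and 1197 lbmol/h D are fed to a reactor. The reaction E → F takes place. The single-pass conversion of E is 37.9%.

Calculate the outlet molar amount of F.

E reacted = 0.379 × 719.4 = 272.7 lbmol/h; ν_E = −1, so ξ = 272.7/1 = 272.7 lbmol/h.
Outlet amounts (n = n₀ + ν ξ):
  E: 719.4 − 1(272.7) = 446.7
  F: 0 + 1(272.7) = 272.7
  D: 1197 (inert)

273 lbmol/h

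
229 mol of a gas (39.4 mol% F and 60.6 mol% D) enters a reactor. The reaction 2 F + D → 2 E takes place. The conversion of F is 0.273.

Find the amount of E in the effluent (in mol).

F reacted = 0.273 × 90.23 = 24.63 mol; ν_F = −2, so ξ = 24.63/2 = 12.32 mol.
Outlet amounts (n = n₀ + ν ξ):
  F: 90.23 − 2(12.32) = 65.59
  D: 138.8 − 1(12.32) = 126.5
  E: 0 + 2(12.32) = 24.63

24.6 mol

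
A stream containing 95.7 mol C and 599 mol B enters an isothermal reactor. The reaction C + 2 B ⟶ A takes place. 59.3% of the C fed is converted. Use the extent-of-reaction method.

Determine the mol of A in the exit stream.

C reacted = 0.593 × 95.7 = 56.75 mol; ν_C = −1, so ξ = 56.75/1 = 56.75 mol.
Outlet amounts (n = n₀ + ν ξ):
  C: 95.7 − 1(56.75) = 38.95
  B: 599 − 2(56.75) = 485.5
  A: 0 + 1(56.75) = 56.75

56.8 mol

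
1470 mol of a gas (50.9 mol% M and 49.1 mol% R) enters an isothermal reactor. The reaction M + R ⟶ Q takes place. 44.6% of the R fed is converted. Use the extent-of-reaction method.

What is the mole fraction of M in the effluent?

0.371

R reacted = 0.446 × 721.8 = 321.9 mol; ν_R = −1, so ξ = 321.9/1 = 321.9 mol.
Outlet amounts (n = n₀ + ν ξ):
  M: 748.2 − 1(321.9) = 426.3
  R: 721.8 − 1(321.9) = 399.9
  Q: 0 + 1(321.9) = 321.9
Total out = 1148 mol; y_M = 426.3 / 1148 = 0.3713.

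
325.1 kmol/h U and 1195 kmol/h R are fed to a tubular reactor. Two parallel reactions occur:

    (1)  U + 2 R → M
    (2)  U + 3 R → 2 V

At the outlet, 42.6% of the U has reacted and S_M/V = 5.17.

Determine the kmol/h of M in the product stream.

126 kmol/h

Conversion of U: U consumed = 0.426 × 325.1 = 138.5 kmol/h = 1ξ₁ + 1ξ₂.
Selectivity: 1ξ₁ / (2ξ₂) = 5.17 → ξ₁ = 10.34 ξ₂.
Substitute: (1·10.34 + 1) ξ₂ = 138.5 → ξ₂ = 12.21 kmol/h, ξ₁ = 126.3 kmol/h.
Outlet amounts (n = n₀ + Σ ν·ξ):
  U: 325.1 − 1(126.3) − 1(12.21) = 186.6
  R: 1195 − 2(126.3) − 3(12.21) = 905.8
  M: 0 + 1(126.3) = 126.3
  V: 0 + 2(12.21) = 24.43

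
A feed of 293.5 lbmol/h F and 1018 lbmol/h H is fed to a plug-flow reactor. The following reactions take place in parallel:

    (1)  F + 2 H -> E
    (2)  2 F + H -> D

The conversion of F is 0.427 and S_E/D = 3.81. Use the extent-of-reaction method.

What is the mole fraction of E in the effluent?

0.0744

Conversion of F: F consumed = 0.427 × 293.5 = 125.3 lbmol/h = 1ξ₁ + 2ξ₂.
Selectivity: 1ξ₁ / (1ξ₂) = 3.81 → ξ₁ = 3.81 ξ₂.
Substitute: (1·3.81 + 2) ξ₂ = 125.3 → ξ₂ = 21.57 lbmol/h, ξ₁ = 82.18 lbmol/h.
Outlet amounts (n = n₀ + Σ ν·ξ):
  F: 293.5 − 1(82.18) − 2(21.57) = 168.2
  H: 1018 − 2(82.18) − 1(21.57) = 832.1
  E: 0 + 1(82.18) = 82.18
  D: 0 + 1(21.57) = 21.57
Total out = 1104 lbmol/h; y_E = 82.18 / 1104 = 0.07444.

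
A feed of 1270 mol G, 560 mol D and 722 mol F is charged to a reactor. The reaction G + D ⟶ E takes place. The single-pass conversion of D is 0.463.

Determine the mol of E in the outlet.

259 mol

D reacted = 0.463 × 560 = 259.3 mol; ν_D = −1, so ξ = 259.3/1 = 259.3 mol.
Outlet amounts (n = n₀ + ν ξ):
  G: 1270 − 1(259.3) = 1011
  D: 560 − 1(259.3) = 300.7
  E: 0 + 1(259.3) = 259.3
  F: 722 (inert)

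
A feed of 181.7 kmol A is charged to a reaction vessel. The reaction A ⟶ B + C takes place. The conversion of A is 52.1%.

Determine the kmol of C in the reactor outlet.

A reacted = 0.521 × 181.7 = 94.67 kmol; ν_A = −1, so ξ = 94.67/1 = 94.67 kmol.
Outlet amounts (n = n₀ + ν ξ):
  A: 181.7 − 1(94.67) = 87.03
  B: 0 + 1(94.67) = 94.67
  C: 0 + 1(94.67) = 94.67

94.7 kmol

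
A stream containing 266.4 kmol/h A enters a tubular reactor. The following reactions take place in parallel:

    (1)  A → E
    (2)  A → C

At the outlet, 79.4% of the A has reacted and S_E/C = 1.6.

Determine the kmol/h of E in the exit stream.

Conversion of A: A consumed = 0.794 × 266.4 = 211.5 kmol/h = 1ξ₁ + 1ξ₂.
Selectivity: 1ξ₁ / (1ξ₂) = 1.6 → ξ₁ = 1.6 ξ₂.
Substitute: (1·1.6 + 1) ξ₂ = 211.5 → ξ₂ = 81.35 kmol/h, ξ₁ = 130.2 kmol/h.
Outlet amounts (n = n₀ + Σ ν·ξ):
  A: 266.4 − 1(130.2) − 1(81.35) = 54.88
  E: 0 + 1(130.2) = 130.2
  C: 0 + 1(81.35) = 81.35

130 kmol/h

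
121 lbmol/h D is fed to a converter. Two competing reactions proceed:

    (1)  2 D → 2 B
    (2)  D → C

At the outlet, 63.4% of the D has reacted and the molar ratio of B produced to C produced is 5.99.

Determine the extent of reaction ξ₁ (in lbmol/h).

Conversion of D: D consumed = 0.634 × 121 = 76.71 lbmol/h = 2ξ₁ + 1ξ₂.
Selectivity: 2ξ₁ / (1ξ₂) = 5.99 → ξ₁ = 2.995 ξ₂.
Substitute: (2·2.995 + 1) ξ₂ = 76.71 → ξ₂ = 10.97 lbmol/h, ξ₁ = 32.87 lbmol/h.
Outlet amounts (n = n₀ + Σ ν·ξ):
  D: 121 − 2(32.87) − 1(10.97) = 44.29
  B: 0 + 2(32.87) = 65.74
  C: 0 + 1(10.97) = 10.97

ξ₁ = 32.9 lbmol/h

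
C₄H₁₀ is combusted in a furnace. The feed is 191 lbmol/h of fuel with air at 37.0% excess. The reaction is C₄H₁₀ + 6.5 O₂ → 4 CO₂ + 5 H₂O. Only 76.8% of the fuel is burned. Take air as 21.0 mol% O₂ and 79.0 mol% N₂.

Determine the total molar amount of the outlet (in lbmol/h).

Stoichiometric O₂ = 6.5 × 191 = 1242 lbmol/h; O₂ fed = 1242 × 1.370 = 1701 lbmol/h.
N₂ fed = 1701 × 79/21 = 6398 lbmol/h.
Fuel reacted = 0.768 × 191 → ξ = 146.7 lbmol/h.
Outlet (n = n₀ + ν ξ):
  C₄H₁₀: 191 − 1(146.7) = 44.31
  O₂: 1701 − 6.5(146.7) = 747.4
  N₂: 6398 (inert)
  CO₂: 0 + 4(146.7) = 586.8
  H₂O: 0 + 5(146.7) = 733.4
Total out = 44.31 + 747.4 + 6398 + 586.8 + 733.4 = 8510 lbmol/h.

8510 lbmol/h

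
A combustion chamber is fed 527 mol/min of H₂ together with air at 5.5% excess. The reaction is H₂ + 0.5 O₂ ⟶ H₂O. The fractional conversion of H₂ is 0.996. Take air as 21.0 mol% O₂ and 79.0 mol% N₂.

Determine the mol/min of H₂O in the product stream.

Stoichiometric O₂ = 0.5 × 527 = 263.5 mol/min; O₂ fed = 263.5 × 1.055 = 278 mol/min.
N₂ fed = 278 × 79/21 = 1046 mol/min.
Fuel reacted = 0.996 × 527 → ξ = 524.9 mol/min.
Outlet (n = n₀ + ν ξ):
  H₂: 527 − 1(524.9) = 2.108
  O₂: 278 − 0.5(524.9) = 15.55
  N₂: 1046 (inert)
  H₂O: 0 + 1(524.9) = 524.9

525 mol/min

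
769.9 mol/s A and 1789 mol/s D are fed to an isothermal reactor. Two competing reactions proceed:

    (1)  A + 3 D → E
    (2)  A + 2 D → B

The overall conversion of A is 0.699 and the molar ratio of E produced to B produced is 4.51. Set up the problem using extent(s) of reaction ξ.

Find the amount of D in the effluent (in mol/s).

272 mol/s

Conversion of A: A consumed = 0.699 × 769.9 = 538.2 mol/s = 1ξ₁ + 1ξ₂.
Selectivity: 1ξ₁ / (1ξ₂) = 4.51 → ξ₁ = 4.51 ξ₂.
Substitute: (1·4.51 + 1) ξ₂ = 538.2 → ξ₂ = 97.67 mol/s, ξ₁ = 440.5 mol/s.
Outlet amounts (n = n₀ + Σ ν·ξ):
  A: 769.9 − 1(440.5) − 1(97.67) = 231.7
  D: 1789 − 3(440.5) − 2(97.67) = 272.2
  E: 0 + 1(440.5) = 440.5
  B: 0 + 1(97.67) = 97.67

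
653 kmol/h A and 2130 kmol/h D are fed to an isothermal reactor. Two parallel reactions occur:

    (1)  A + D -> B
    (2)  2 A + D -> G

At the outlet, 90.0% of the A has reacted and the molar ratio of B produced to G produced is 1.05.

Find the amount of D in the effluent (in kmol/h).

Conversion of A: A consumed = 0.9 × 653 = 587.7 kmol/h = 1ξ₁ + 2ξ₂.
Selectivity: 1ξ₁ / (1ξ₂) = 1.05 → ξ₁ = 1.05 ξ₂.
Substitute: (1·1.05 + 2) ξ₂ = 587.7 → ξ₂ = 192.7 kmol/h, ξ₁ = 202.3 kmol/h.
Outlet amounts (n = n₀ + Σ ν·ξ):
  A: 653 − 1(202.3) − 2(192.7) = 65.3
  D: 2130 − 1(202.3) − 1(192.7) = 1735
  B: 0 + 1(202.3) = 202.3
  G: 0 + 1(192.7) = 192.7

1730 kmol/h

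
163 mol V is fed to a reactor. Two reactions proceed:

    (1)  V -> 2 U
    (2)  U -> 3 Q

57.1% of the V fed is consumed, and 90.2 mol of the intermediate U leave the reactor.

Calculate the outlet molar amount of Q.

Conversion of V: V consumed = 1ξ₁ = 0.571 × 163 → ξ₁ = 93.07 mol.
U balance: n_U = 0 + 2ξ₁ − 1ξ₂ = 90.2 → ξ₂ = (2·93.07 − 90.2)/1 = 95.95 mol.
Outlet amounts (n = n₀ + Σ ν·ξ):
  V: 163 − 1(93.07) = 69.93
  U: 0 + 2(93.07) − 1(95.95) = 90.2
  Q: 0 + 3(95.95) = 287.8

288 mol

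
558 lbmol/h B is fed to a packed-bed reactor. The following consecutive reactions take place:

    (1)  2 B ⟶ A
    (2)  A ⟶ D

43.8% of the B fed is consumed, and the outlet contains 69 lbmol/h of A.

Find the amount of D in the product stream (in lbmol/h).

Conversion of B: B consumed = 2ξ₁ = 0.438 × 558 → ξ₁ = 122.2 lbmol/h.
A balance: n_A = 0 + 1ξ₁ − 1ξ₂ = 69 → ξ₂ = (1·122.2 − 69)/1 = 53.2 lbmol/h.
Outlet amounts (n = n₀ + Σ ν·ξ):
  B: 558 − 2(122.2) = 313.6
  A: 0 + 1(122.2) − 1(53.2) = 69
  D: 0 + 1(53.2) = 53.2

53.2 lbmol/h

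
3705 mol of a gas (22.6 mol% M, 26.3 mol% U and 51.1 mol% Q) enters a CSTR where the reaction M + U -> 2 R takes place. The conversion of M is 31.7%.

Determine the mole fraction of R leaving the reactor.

0.143

M reacted = 0.317 × 837.3 = 265.4 mol; ν_M = −1, so ξ = 265.4/1 = 265.4 mol.
Outlet amounts (n = n₀ + ν ξ):
  M: 837.3 − 1(265.4) = 571.9
  U: 974.4 − 1(265.4) = 709
  R: 0 + 2(265.4) = 530.9
  Q: 1893 (inert)
Total out = 3705 mol; y_R = 530.9 / 3705 = 0.1433.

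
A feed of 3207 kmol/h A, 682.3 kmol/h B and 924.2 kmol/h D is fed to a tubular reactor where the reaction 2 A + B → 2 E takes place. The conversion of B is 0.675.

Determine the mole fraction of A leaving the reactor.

B reacted = 0.675 × 682.3 = 460.6 kmol/h; ν_B = −1, so ξ = 460.6/1 = 460.6 kmol/h.
Outlet amounts (n = n₀ + ν ξ):
  A: 3207 − 2(460.6) = 2286
  B: 682.3 − 1(460.6) = 221.7
  E: 0 + 2(460.6) = 921.1
  D: 924.2 (inert)
Total out = 4353 kmol/h; y_A = 2286 / 4353 = 0.5251.

0.525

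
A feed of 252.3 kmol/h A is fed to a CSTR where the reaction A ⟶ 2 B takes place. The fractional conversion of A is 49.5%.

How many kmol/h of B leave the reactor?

A reacted = 0.495 × 252.3 = 124.9 kmol/h; ν_A = −1, so ξ = 124.9/1 = 124.9 kmol/h.
Outlet amounts (n = n₀ + ν ξ):
  A: 252.3 − 1(124.9) = 127.4
  B: 0 + 2(124.9) = 249.8

250 kmol/h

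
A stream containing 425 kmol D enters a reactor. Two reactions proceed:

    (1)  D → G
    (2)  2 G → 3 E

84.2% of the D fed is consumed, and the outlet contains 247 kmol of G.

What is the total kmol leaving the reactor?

Conversion of D: D consumed = 1ξ₁ = 0.842 × 425 → ξ₁ = 357.8 kmol.
G balance: n_G = 0 + 1ξ₁ − 2ξ₂ = 247 → ξ₂ = (1·357.8 − 247)/2 = 55.42 kmol.
Outlet amounts (n = n₀ + Σ ν·ξ):
  D: 425 − 1(357.8) = 67.15
  G: 0 + 1(357.8) − 2(55.42) = 247
  E: 0 + 3(55.42) = 166.3
Total out = 67.15 + 247 + 166.3 = 480.4 kmol.

480 kmol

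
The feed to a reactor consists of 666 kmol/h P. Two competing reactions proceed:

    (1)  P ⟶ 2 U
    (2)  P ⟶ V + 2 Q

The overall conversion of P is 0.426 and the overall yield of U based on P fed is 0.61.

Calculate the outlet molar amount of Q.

Yield of U: 2ξ₁ / 666 = 0.61 → ξ₁ = 203.1 kmol/h.
Conversion of P: 1ξ₁ + 1ξ₂ = 0.426 × 666 = 283.7 → ξ₂ = 80.59 kmol/h.
Outlet amounts (n = n₀ + Σ ν·ξ):
  P: 666 − 1(203.1) − 1(80.59) = 382.3
  U: 0 + 2(203.1) = 406.3
  V: 0 + 1(80.59) = 80.59
  Q: 0 + 2(80.59) = 161.2

161 kmol/h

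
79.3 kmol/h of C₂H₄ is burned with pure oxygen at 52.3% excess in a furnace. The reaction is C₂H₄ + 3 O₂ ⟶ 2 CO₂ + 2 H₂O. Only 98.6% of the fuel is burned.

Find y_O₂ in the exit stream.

0.289

Stoichiometric O₂ = 3 × 79.3 = 237.9 kmol/h; O₂ fed = 237.9 × 1.523 = 362.3 kmol/h.
Fuel reacted = 0.986 × 79.3 → ξ = 78.19 kmol/h.
Outlet (n = n₀ + ν ξ):
  C₂H₄: 79.3 − 1(78.19) = 1.11
  O₂: 362.3 − 3(78.19) = 127.8
  CO₂: 0 + 2(78.19) = 156.4
  H₂O: 0 + 2(78.19) = 156.4
Total out = 441.6 kmol/h; y_O₂ = 127.8 / 441.6 = 0.2893.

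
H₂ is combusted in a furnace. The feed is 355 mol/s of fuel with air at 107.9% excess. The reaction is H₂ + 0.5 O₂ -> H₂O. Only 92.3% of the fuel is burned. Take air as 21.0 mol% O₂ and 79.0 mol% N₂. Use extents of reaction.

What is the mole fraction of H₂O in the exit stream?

Stoichiometric O₂ = 0.5 × 355 = 177.5 mol/s; O₂ fed = 177.5 × 2.079 = 369 mol/s.
N₂ fed = 369 × 79/21 = 1388 mol/s.
Fuel reacted = 0.923 × 355 → ξ = 327.7 mol/s.
Outlet (n = n₀ + ν ξ):
  H₂: 355 − 1(327.7) = 27.33
  O₂: 369 − 0.5(327.7) = 205.2
  N₂: 1388 (inert)
  H₂O: 0 + 1(327.7) = 327.7
Total out = 1948 mol/s; y_H₂O = 327.7 / 1948 = 0.1682.

0.168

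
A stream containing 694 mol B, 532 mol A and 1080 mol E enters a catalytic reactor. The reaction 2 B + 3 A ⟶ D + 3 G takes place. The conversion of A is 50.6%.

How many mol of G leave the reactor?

A reacted = 0.506 × 532 = 269.2 mol; ν_A = −3, so ξ = 269.2/3 = 89.73 mol.
Outlet amounts (n = n₀ + ν ξ):
  B: 694 − 2(89.73) = 514.5
  A: 532 − 3(89.73) = 262.8
  D: 0 + 1(89.73) = 89.73
  G: 0 + 3(89.73) = 269.2
  E: 1080 (inert)

269 mol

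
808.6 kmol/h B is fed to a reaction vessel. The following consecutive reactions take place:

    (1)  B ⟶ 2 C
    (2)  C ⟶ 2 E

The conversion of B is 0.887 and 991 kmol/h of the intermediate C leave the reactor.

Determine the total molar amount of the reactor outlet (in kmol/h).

1970 kmol/h

Conversion of B: B consumed = 1ξ₁ = 0.887 × 808.6 → ξ₁ = 717.2 kmol/h.
C balance: n_C = 0 + 2ξ₁ − 1ξ₂ = 991 → ξ₂ = (2·717.2 − 991)/1 = 443.5 kmol/h.
Outlet amounts (n = n₀ + Σ ν·ξ):
  B: 808.6 − 1(717.2) = 91.37
  C: 0 + 2(717.2) − 1(443.5) = 991
  E: 0 + 2(443.5) = 886.9
Total out = 91.37 + 991 + 886.9 = 1969 kmol/h.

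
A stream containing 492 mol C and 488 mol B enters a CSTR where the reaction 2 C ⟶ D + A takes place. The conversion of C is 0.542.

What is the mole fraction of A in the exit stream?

C reacted = 0.542 × 492 = 266.7 mol; ν_C = −2, so ξ = 266.7/2 = 133.3 mol.
Outlet amounts (n = n₀ + ν ξ):
  C: 492 − 2(133.3) = 225.3
  D: 0 + 1(133.3) = 133.3
  A: 0 + 1(133.3) = 133.3
  B: 488 (inert)
Total out = 980 mol; y_A = 133.3 / 980 = 0.1361.

0.136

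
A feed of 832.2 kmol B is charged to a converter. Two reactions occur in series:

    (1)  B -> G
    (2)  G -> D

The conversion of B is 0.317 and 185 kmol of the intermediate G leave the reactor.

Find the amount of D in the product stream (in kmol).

Conversion of B: B consumed = 1ξ₁ = 0.317 × 832.2 → ξ₁ = 263.8 kmol.
G balance: n_G = 0 + 1ξ₁ − 1ξ₂ = 185 → ξ₂ = (1·263.8 − 185)/1 = 78.81 kmol.
Outlet amounts (n = n₀ + Σ ν·ξ):
  B: 832.2 − 1(263.8) = 568.4
  G: 0 + 1(263.8) − 1(78.81) = 185
  D: 0 + 1(78.81) = 78.81

78.8 kmol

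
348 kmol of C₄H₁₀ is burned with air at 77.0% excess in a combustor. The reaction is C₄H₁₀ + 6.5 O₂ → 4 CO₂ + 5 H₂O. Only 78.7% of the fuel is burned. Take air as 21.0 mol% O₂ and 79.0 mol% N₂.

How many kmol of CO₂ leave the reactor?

1100 kmol

Stoichiometric O₂ = 6.5 × 348 = 2262 kmol; O₂ fed = 2262 × 1.770 = 4004 kmol.
N₂ fed = 4004 × 79/21 = 15060 kmol.
Fuel reacted = 0.787 × 348 → ξ = 273.9 kmol.
Outlet (n = n₀ + ν ξ):
  C₄H₁₀: 348 − 1(273.9) = 74.12
  O₂: 4004 − 6.5(273.9) = 2224
  N₂: 15060 (inert)
  CO₂: 0 + 4(273.9) = 1096
  H₂O: 0 + 5(273.9) = 1369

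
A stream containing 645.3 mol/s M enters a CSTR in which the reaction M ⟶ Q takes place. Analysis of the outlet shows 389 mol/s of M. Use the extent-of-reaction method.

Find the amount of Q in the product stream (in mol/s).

256 mol/s

For M: n = n₀ − 1ξ → 389 = 645.3 − 1ξ, giving ξ = 256.3 mol/s.
Outlet amounts (n = n₀ + ν ξ):
  M: 645.3 − 1(256.3) = 389
  Q: 0 + 1(256.3) = 256.3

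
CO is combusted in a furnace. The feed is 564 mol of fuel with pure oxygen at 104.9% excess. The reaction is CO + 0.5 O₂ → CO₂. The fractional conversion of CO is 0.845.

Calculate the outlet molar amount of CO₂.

477 mol

Stoichiometric O₂ = 0.5 × 564 = 282 mol; O₂ fed = 282 × 2.049 = 577.8 mol.
Fuel reacted = 0.845 × 564 → ξ = 476.6 mol.
Outlet (n = n₀ + ν ξ):
  CO: 564 − 1(476.6) = 87.42
  O₂: 577.8 − 0.5(476.6) = 339.5
  CO₂: 0 + 1(476.6) = 476.6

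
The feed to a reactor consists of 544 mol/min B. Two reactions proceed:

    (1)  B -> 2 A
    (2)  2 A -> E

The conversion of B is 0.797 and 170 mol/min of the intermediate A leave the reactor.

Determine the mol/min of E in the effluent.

349 mol/min

Conversion of B: B consumed = 1ξ₁ = 0.797 × 544 → ξ₁ = 433.6 mol/min.
A balance: n_A = 0 + 2ξ₁ − 2ξ₂ = 170 → ξ₂ = (2·433.6 − 170)/2 = 348.6 mol/min.
Outlet amounts (n = n₀ + Σ ν·ξ):
  B: 544 − 1(433.6) = 110.4
  A: 0 + 2(433.6) − 2(348.6) = 170
  E: 0 + 1(348.6) = 348.6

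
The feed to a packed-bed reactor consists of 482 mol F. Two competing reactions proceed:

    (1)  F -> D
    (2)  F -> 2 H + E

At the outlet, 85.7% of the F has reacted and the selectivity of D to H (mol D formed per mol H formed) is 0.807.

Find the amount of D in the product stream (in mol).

Conversion of F: F consumed = 0.857 × 482 = 413.1 mol = 1ξ₁ + 1ξ₂.
Selectivity: 1ξ₁ / (2ξ₂) = 0.807 → ξ₁ = 1.614 ξ₂.
Substitute: (1·1.614 + 1) ξ₂ = 413.1 → ξ₂ = 158 mol, ξ₁ = 255.1 mol.
Outlet amounts (n = n₀ + Σ ν·ξ):
  F: 482 − 1(255.1) − 1(158) = 68.93
  D: 0 + 1(255.1) = 255.1
  H: 0 + 2(158) = 316
  E: 0 + 1(158) = 158

255 mol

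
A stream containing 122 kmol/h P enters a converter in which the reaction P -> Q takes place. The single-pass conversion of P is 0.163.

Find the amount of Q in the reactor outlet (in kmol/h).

19.9 kmol/h

P reacted = 0.163 × 122 = 19.89 kmol/h; ν_P = −1, so ξ = 19.89/1 = 19.89 kmol/h.
Outlet amounts (n = n₀ + ν ξ):
  P: 122 − 1(19.89) = 102.1
  Q: 0 + 1(19.89) = 19.89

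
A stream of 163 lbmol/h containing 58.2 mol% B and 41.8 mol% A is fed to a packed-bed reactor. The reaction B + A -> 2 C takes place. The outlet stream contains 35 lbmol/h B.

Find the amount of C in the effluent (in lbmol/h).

For B: n = n₀ − 1ξ → 35 = 94.87 − 1ξ, giving ξ = 59.87 lbmol/h.
Outlet amounts (n = n₀ + ν ξ):
  B: 94.87 − 1(59.87) = 35
  A: 68.13 − 1(59.87) = 8.268
  C: 0 + 2(59.87) = 119.7

120 lbmol/h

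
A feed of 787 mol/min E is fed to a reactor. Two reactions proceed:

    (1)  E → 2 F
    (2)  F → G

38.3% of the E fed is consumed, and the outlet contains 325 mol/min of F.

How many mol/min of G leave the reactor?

Conversion of E: E consumed = 1ξ₁ = 0.383 × 787 → ξ₁ = 301.4 mol/min.
F balance: n_F = 0 + 2ξ₁ − 1ξ₂ = 325 → ξ₂ = (2·301.4 − 325)/1 = 277.8 mol/min.
Outlet amounts (n = n₀ + Σ ν·ξ):
  E: 787 − 1(301.4) = 485.6
  F: 0 + 2(301.4) − 1(277.8) = 325
  G: 0 + 1(277.8) = 277.8

278 mol/min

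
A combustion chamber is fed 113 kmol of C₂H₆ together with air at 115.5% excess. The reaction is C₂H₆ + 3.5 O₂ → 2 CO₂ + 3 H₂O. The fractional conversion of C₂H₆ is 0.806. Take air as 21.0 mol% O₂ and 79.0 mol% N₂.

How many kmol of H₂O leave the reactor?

273 kmol

Stoichiometric O₂ = 3.5 × 113 = 395.5 kmol; O₂ fed = 395.5 × 2.155 = 852.3 kmol.
N₂ fed = 852.3 × 79/21 = 3206 kmol.
Fuel reacted = 0.806 × 113 → ξ = 91.08 kmol.
Outlet (n = n₀ + ν ξ):
  C₂H₆: 113 − 1(91.08) = 21.92
  O₂: 852.3 − 3.5(91.08) = 533.5
  N₂: 3206 (inert)
  CO₂: 0 + 2(91.08) = 182.2
  H₂O: 0 + 3(91.08) = 273.2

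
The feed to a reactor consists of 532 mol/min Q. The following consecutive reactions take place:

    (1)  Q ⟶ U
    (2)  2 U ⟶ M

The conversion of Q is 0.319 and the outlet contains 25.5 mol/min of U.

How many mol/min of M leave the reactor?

72.1 mol/min

Conversion of Q: Q consumed = 1ξ₁ = 0.319 × 532 → ξ₁ = 169.7 mol/min.
U balance: n_U = 0 + 1ξ₁ − 2ξ₂ = 25.5 → ξ₂ = (1·169.7 − 25.5)/2 = 72.1 mol/min.
Outlet amounts (n = n₀ + Σ ν·ξ):
  Q: 532 − 1(169.7) = 362.3
  U: 0 + 1(169.7) − 2(72.1) = 25.5
  M: 0 + 1(72.1) = 72.1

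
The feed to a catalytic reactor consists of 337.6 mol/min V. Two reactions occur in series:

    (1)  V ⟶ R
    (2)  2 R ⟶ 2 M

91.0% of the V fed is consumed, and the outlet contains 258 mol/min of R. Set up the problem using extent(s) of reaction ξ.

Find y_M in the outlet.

0.146

Conversion of V: V consumed = 1ξ₁ = 0.91 × 337.6 → ξ₁ = 307.2 mol/min.
R balance: n_R = 0 + 1ξ₁ − 2ξ₂ = 258 → ξ₂ = (1·307.2 − 258)/2 = 24.61 mol/min.
Outlet amounts (n = n₀ + Σ ν·ξ):
  V: 337.6 − 1(307.2) = 30.38
  R: 0 + 1(307.2) − 2(24.61) = 258
  M: 0 + 2(24.61) = 49.22
Total out = 337.6 mol/min; y_M = 49.22 / 337.6 = 0.1458.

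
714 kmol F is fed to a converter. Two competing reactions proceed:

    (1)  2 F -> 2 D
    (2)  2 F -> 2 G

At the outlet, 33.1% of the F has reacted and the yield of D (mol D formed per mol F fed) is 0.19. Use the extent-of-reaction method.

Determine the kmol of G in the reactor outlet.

Yield of D: 2ξ₁ / 714 = 0.19 → ξ₁ = 67.83 kmol.
Conversion of F: 2ξ₁ + 2ξ₂ = 0.331 × 714 = 236.3 → ξ₂ = 50.34 kmol.
Outlet amounts (n = n₀ + Σ ν·ξ):
  F: 714 − 2(67.83) − 2(50.34) = 477.7
  D: 0 + 2(67.83) = 135.7
  G: 0 + 2(50.34) = 100.7

101 kmol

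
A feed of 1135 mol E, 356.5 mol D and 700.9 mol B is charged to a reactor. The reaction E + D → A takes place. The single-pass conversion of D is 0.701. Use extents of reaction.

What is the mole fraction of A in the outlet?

D reacted = 0.701 × 356.5 = 249.9 mol; ν_D = −1, so ξ = 249.9/1 = 249.9 mol.
Outlet amounts (n = n₀ + ν ξ):
  E: 1135 − 1(249.9) = 885.1
  D: 356.5 − 1(249.9) = 106.6
  A: 0 + 1(249.9) = 249.9
  B: 700.9 (inert)
Total out = 1942 mol; y_A = 249.9 / 1942 = 0.1287.

0.129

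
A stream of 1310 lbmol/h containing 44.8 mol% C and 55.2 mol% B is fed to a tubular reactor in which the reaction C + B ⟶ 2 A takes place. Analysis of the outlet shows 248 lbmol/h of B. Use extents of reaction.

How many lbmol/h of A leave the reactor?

950 lbmol/h

For B: n = n₀ − 1ξ → 248 = 723.1 − 1ξ, giving ξ = 475.1 lbmol/h.
Outlet amounts (n = n₀ + ν ξ):
  C: 586.9 − 1(475.1) = 111.8
  B: 723.1 − 1(475.1) = 248
  A: 0 + 2(475.1) = 950.2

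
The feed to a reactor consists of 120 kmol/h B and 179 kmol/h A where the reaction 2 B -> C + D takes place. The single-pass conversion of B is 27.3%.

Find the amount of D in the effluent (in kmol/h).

16.4 kmol/h

B reacted = 0.273 × 120 = 32.76 kmol/h; ν_B = −2, so ξ = 32.76/2 = 16.38 kmol/h.
Outlet amounts (n = n₀ + ν ξ):
  B: 120 − 2(16.38) = 87.24
  C: 0 + 1(16.38) = 16.38
  D: 0 + 1(16.38) = 16.38
  A: 179 (inert)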